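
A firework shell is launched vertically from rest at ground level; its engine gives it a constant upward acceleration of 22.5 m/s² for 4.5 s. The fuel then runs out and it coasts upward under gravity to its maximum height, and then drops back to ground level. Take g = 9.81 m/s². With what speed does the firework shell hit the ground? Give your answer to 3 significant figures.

Phase 1 (powered ascent): v₀ = 0 m/s, a = 22.5 m/s².
v = v₀ + at = 0 + (22.5)(4.5) = 101 m/s
Δx = v₀t + ½at² = 0·4.5 + 0.5·22.5·4.5² = 228 m

Phase 2 (coasting upward): v₀ = 101 m/s, a = -9.81 m/s².
v = v₀ + at → t = (0 − 101) / -9.81 = 10.3 s
v² = v₀² + 2aΔx → Δx = (0² − 101²)/(2·-9.81) = 523 m

Phase 3 (free fall): v₀ = 0 m/s, a = -9.81 m/s².
Falls 750 m from rest: t = √(2·750/9.81) = 12.4 s; v = g·t = 121 m/s.
Impact speed = 121 m/s

121 m/s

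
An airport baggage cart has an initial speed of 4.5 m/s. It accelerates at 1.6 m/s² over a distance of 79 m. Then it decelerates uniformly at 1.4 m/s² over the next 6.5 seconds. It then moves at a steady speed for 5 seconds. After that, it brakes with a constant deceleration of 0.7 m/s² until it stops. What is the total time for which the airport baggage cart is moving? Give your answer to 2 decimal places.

29.62 s

Phase 1 (accelerating): v₀ = 4.50 m/s, a = 1.6 m/s².
v² = v₀² + 2aΔx = 4.50² + 2·1.6·79 = 273 → v = 16.5 m/s
t = (v − v₀)/a = (16.5 − 4.50)/1.6 = 7.52 s

Phase 2 (decelerating): v₀ = 16.5 m/s, a = -1.4 m/s².
v = v₀ + at = 16.5 + (-1.4)(6.5) = 7.42 m/s
Δx = v₀t + ½at² = 16.5·6.5 + 0.5·-1.4·6.5² = 77.8 m

Phase 3 (constant speed): v₀ = 7.42 m/s, a = 0 m/s².
v = v₀ + at = 7.42 + (0)(5) = 7.42 m/s
Δx = v₀t + ½at² = 7.42·5 + 0.5·0·5² = 37.1 m

Phase 4 (decelerating): v₀ = 7.42 m/s, a = -0.7 m/s².
v = v₀ + at → t = (0 − 7.42) / -0.7 = 10.6 s
v² = v₀² + 2aΔx → Δx = (0² − 7.42²)/(2·-0.7) = 39.4 m
Total time = 7.52 + 6.50 + 5.00 + 10.6 = 29.6 s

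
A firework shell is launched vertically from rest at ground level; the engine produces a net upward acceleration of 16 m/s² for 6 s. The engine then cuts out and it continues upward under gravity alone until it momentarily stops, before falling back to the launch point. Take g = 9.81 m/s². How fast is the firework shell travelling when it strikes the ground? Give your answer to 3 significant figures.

Phase 1 (powered ascent): v₀ = 0 m/s, a = 16 m/s².
v = v₀ + at = 0 + (16)(6) = 96.0 m/s
Δx = v₀t + ½at² = 0·6 + 0.5·16·6² = 288 m

Phase 2 (coasting upward): v₀ = 96.0 m/s, a = -9.81 m/s².
v = v₀ + at → t = (0 − 96.0) / -9.81 = 9.79 s
v² = v₀² + 2aΔx → Δx = (0² − 96.0²)/(2·-9.81) = 470 m

Phase 3 (free fall): v₀ = 0 m/s, a = -9.81 m/s².
Falls 758 m from rest: t = √(2·758/9.81) = 12.4 s; v = g·t = 122 m/s.
Impact speed = 122 m/s

122 m/s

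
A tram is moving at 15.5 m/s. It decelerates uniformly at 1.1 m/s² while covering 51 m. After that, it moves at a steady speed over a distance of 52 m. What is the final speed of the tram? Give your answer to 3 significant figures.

Phase 1 (decelerating): v₀ = 15.5 m/s, a = -1.1 m/s².
v² = v₀² + 2aΔx = 15.5² + 2·-1.1·51 = 128 → v = 11.3 m/s
t = (v − v₀)/a = (11.3 − 15.5)/-1.1 = 3.80 s

Phase 2 (constant speed): v₀ = 11.3 m/s, a = 0 m/s².
Constant speed: t = d/v = 52/11.3 = 4.60 s
Final speed = 11.3 m/s

11.3 m/s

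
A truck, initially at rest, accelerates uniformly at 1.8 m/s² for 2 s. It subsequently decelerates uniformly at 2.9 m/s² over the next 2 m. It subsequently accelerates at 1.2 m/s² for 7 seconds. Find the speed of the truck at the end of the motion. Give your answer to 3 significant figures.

Phase 1 (accelerating): v₀ = 0 m/s, a = 1.8 m/s².
v = v₀ + at = 0 + (1.8)(2) = 3.60 m/s
Δx = v₀t + ½at² = 0·2 + 0.5·1.8·2² = 3.60 m

Phase 2 (decelerating): v₀ = 3.60 m/s, a = -2.9 m/s².
v² = v₀² + 2aΔx = 3.60² + 2·-2.9·2 = 1.36 → v = 1.17 m/s
t = (v − v₀)/a = (1.17 − 3.60)/-2.9 = 0.839 s

Phase 3 (accelerating): v₀ = 1.17 m/s, a = 1.2 m/s².
v = v₀ + at = 1.17 + (1.2)(7) = 9.57 m/s
Δx = v₀t + ½at² = 1.17·7 + 0.5·1.2·7² = 37.6 m
Final speed = 9.57 m/s

9.57 m/s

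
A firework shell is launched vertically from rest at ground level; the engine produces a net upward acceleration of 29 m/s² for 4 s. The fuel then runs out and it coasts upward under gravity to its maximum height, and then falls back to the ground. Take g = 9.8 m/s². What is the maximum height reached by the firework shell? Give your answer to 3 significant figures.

919 m

Phase 1 (powered ascent): v₀ = 0 m/s, a = 29 m/s².
v = v₀ + at = 0 + (29)(4) = 116 m/s
Δx = v₀t + ½at² = 0·4 + 0.5·29·4² = 232 m

Phase 2 (coasting upward): v₀ = 116 m/s, a = -9.8 m/s².
v = v₀ + at → t = (0 − 116) / -9.8 = 11.8 s
v² = v₀² + 2aΔx → Δx = (0² − 116²)/(2·-9.8) = 687 m
Maximum height = 232 + 687 = 919 m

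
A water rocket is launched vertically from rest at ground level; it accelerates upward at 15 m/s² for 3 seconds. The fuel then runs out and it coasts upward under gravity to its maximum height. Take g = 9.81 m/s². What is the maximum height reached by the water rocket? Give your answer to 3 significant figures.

Phase 1 (powered ascent): v₀ = 0 m/s, a = 15 m/s².
v = v₀ + at = 0 + (15)(3) = 45.0 m/s
Δx = v₀t + ½at² = 0·3 + 0.5·15·3² = 67.5 m

Phase 2 (coasting upward): v₀ = 45.0 m/s, a = -9.81 m/s².
v = v₀ + at → t = (0 − 45.0) / -9.81 = 4.59 s
v² = v₀² + 2aΔx → Δx = (0² − 45.0²)/(2·-9.81) = 103 m
Maximum height = 67.5 + 103 = 171 m

171 m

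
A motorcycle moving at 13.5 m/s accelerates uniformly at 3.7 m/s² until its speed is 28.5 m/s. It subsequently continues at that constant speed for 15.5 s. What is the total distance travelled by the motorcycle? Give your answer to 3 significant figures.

527 m

Phase 1 (accelerating): v₀ = 13.5 m/s, a = 3.7 m/s².
v = v₀ + at → t = (28.5 − 13.5) / 3.7 = 4.05 s
v² = v₀² + 2aΔx → Δx = (28.5² − 13.5²)/(2·3.7) = 85.1 m

Phase 2 (constant speed): v₀ = 28.5 m/s, a = 0 m/s².
v = v₀ + at = 28.5 + (0)(15.5) = 28.5 m/s
Δx = v₀t + ½at² = 28.5·15.5 + 0.5·0·15.5² = 442 m
Total distance = 85.1 + 442 = 527 m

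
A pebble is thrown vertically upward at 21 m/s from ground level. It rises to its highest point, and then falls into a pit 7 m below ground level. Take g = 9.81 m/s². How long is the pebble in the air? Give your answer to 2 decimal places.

4.59 s

Phase 1 (rising): v₀ = 21.0 m/s, a = -9.81 m/s².
v = v₀ + at → t = (0 − 21.0) / -9.81 = 2.14 s
v² = v₀² + 2aΔx → Δx = (0² − 21.0²)/(2·-9.81) = 22.5 m

Phase 2 (falling): v₀ = 0 m/s, a = -9.81 m/s².
Falls 29.5 m from rest: t = √(2·29.5/9.81) = 2.45 s; v = g·t = 24.0 m/s.
Total time = 2.14 + 2.45 = 4.59 s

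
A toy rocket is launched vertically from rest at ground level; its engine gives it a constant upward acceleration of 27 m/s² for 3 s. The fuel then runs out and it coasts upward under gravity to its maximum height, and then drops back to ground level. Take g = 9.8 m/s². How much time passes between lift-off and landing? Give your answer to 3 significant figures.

Phase 1 (powered ascent): v₀ = 0 m/s, a = 27 m/s².
v = v₀ + at = 0 + (27)(3) = 81.0 m/s
Δx = v₀t + ½at² = 0·3 + 0.5·27·3² = 122 m

Phase 2 (coasting upward): v₀ = 81.0 m/s, a = -9.8 m/s².
v = v₀ + at → t = (0 − 81.0) / -9.8 = 8.27 s
v² = v₀² + 2aΔx → Δx = (0² − 81.0²)/(2·-9.8) = 335 m

Phase 3 (free fall): v₀ = 0 m/s, a = -9.8 m/s².
Falls 456 m from rest: t = √(2·456/9.8) = 9.65 s; v = g·t = 94.6 m/s.
Total time = 3.00 + 8.27 + 9.65 = 20.9 s

20.9 s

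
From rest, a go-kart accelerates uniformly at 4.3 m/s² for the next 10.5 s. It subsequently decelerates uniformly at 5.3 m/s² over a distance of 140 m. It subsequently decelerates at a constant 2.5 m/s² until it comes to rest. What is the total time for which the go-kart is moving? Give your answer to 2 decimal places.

24.00 s

Phase 1 (accelerating): v₀ = 0 m/s, a = 4.3 m/s².
v = v₀ + at = 0 + (4.3)(10.5) = 45.1 m/s
Δx = v₀t + ½at² = 0·10.5 + 0.5·4.3·10.5² = 237 m

Phase 2 (decelerating): v₀ = 45.1 m/s, a = -5.3 m/s².
v² = v₀² + 2aΔx = 45.1² + 2·-5.3·140 = 555 → v = 23.5 m/s
t = (v − v₀)/a = (23.5 − 45.1)/-5.3 = 4.08 s

Phase 3 (decelerating): v₀ = 23.5 m/s, a = -2.5 m/s².
v = v₀ + at → t = (0 − 23.5) / -2.5 = 9.42 s
v² = v₀² + 2aΔx → Δx = (0² − 23.5²)/(2·-2.5) = 111 m
Total time = 10.5 + 4.08 + 9.42 = 24.0 s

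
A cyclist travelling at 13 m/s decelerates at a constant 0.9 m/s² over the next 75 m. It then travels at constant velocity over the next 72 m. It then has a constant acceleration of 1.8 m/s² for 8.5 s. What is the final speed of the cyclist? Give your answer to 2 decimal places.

Phase 1 (decelerating): v₀ = 13.0 m/s, a = -0.9 m/s².
v² = v₀² + 2aΔx = 13.0² + 2·-0.9·75 = 34.0 → v = 5.83 m/s
t = (v − v₀)/a = (5.83 − 13.0)/-0.9 = 7.97 s

Phase 2 (constant speed): v₀ = 5.83 m/s, a = 0 m/s².
Constant speed: t = d/v = 72/5.83 = 12.3 s

Phase 3 (accelerating): v₀ = 5.83 m/s, a = 1.8 m/s².
v = v₀ + at = 5.83 + (1.8)(8.5) = 21.1 m/s
Δx = v₀t + ½at² = 5.83·8.5 + 0.5·1.8·8.5² = 115 m
Final speed = 21.1 m/s

21.13 m/s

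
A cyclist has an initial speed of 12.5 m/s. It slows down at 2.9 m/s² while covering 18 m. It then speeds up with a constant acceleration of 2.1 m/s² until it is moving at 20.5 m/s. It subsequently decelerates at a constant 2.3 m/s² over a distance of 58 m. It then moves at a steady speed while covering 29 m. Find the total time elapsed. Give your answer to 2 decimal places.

Phase 1 (decelerating): v₀ = 12.5 m/s, a = -2.9 m/s².
v² = v₀² + 2aΔx = 12.5² + 2·-2.9·18 = 51.9 → v = 7.20 m/s
t = (v − v₀)/a = (7.20 − 12.5)/-2.9 = 1.83 s

Phase 2 (accelerating): v₀ = 7.20 m/s, a = 2.1 m/s².
v = v₀ + at → t = (20.5 − 7.20) / 2.1 = 6.33 s
v² = v₀² + 2aΔx → Δx = (20.5² − 7.20²)/(2·2.1) = 87.7 m

Phase 3 (decelerating): v₀ = 20.5 m/s, a = -2.3 m/s².
v² = v₀² + 2aΔx = 20.5² + 2·-2.3·58 = 153 → v = 12.4 m/s
t = (v − v₀)/a = (12.4 − 20.5)/-2.3 = 3.53 s

Phase 4 (constant speed): v₀ = 12.4 m/s, a = 0 m/s².
Constant speed: t = d/v = 29/12.4 = 2.34 s
Total time = 1.83 + 6.33 + 3.53 + 2.34 = 14.0 s

14.03 s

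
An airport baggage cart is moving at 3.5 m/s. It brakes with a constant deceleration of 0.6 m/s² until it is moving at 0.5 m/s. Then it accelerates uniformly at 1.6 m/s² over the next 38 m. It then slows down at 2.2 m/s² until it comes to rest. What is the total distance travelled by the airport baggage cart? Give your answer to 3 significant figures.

Phase 1 (decelerating): v₀ = 3.50 m/s, a = -0.6 m/s².
v = v₀ + at → t = (0.5 − 3.50) / -0.6 = 5.00 s
v² = v₀² + 2aΔx → Δx = (0.5² − 3.50²)/(2·-0.6) = 10.0 m

Phase 2 (accelerating): v₀ = 0.500 m/s, a = 1.6 m/s².
v² = v₀² + 2aΔx = 0.500² + 2·1.6·38 = 122 → v = 11.0 m/s
t = (v − v₀)/a = (11.0 − 0.500)/1.6 = 6.59 s

Phase 3 (decelerating): v₀ = 11.0 m/s, a = -2.2 m/s².
v = v₀ + at → t = (0 − 11.0) / -2.2 = 5.02 s
v² = v₀² + 2aΔx → Δx = (0² − 11.0²)/(2·-2.2) = 27.7 m
Total distance = 10.0 + 38.0 + 27.7 = 75.7 m

75.7 m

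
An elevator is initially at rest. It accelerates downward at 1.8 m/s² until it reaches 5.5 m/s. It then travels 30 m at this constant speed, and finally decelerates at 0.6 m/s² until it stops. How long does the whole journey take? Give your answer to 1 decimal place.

Phase 1 (accelerating): v₀ = 0 m/s, a = 1.8 m/s².
v = v₀ + at → t = (5.5 − 0) / 1.8 = 3.06 s
v² = v₀² + 2aΔx → Δx = (5.5² − 0²)/(2·1.8) = 8.40 m

Phase 2 (constant speed): v₀ = 5.50 m/s, a = 0 m/s².
Constant speed: t = d/v = 30/5.50 = 5.45 s

Phase 3 (decelerating): v₀ = 5.50 m/s, a = -0.6 m/s².
v = v₀ + at → t = (0 − 5.50) / -0.6 = 9.17 s
v² = v₀² + 2aΔx → Δx = (0² − 5.50²)/(2·-0.6) = 25.2 m
Total time = 3.06 + 5.45 + 9.17 = 17.7 s

17.7 s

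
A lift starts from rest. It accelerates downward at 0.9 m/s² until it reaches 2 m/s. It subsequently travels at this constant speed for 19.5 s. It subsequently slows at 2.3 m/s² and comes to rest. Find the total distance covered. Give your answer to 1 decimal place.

Phase 1 (accelerating): v₀ = 0 m/s, a = 0.9 m/s².
v = v₀ + at → t = (2 − 0) / 0.9 = 2.22 s
v² = v₀² + 2aΔx → Δx = (2² − 0²)/(2·0.9) = 2.22 m

Phase 2 (constant speed): v₀ = 2.00 m/s, a = 0 m/s².
v = v₀ + at = 2.00 + (0)(19.5) = 2.00 m/s
Δx = v₀t + ½at² = 2.00·19.5 + 0.5·0·19.5² = 39.0 m

Phase 3 (decelerating): v₀ = 2.00 m/s, a = -2.3 m/s².
v = v₀ + at → t = (0 − 2.00) / -2.3 = 0.870 s
v² = v₀² + 2aΔx → Δx = (0² − 2.00²)/(2·-2.3) = 0.870 m
Total distance = 2.22 + 39.0 + 0.870 = 42.1 m

42.1 m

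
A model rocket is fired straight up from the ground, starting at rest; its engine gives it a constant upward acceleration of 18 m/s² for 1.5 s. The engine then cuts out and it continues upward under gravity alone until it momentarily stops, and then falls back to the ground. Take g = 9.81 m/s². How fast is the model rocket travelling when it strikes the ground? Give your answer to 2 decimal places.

33.56 m/s

Phase 1 (powered ascent): v₀ = 0 m/s, a = 18 m/s².
v = v₀ + at = 0 + (18)(1.5) = 27.0 m/s
Δx = v₀t + ½at² = 0·1.5 + 0.5·18·1.5² = 20.2 m

Phase 2 (coasting upward): v₀ = 27.0 m/s, a = -9.81 m/s².
v = v₀ + at → t = (0 − 27.0) / -9.81 = 2.75 s
v² = v₀² + 2aΔx → Δx = (0² − 27.0²)/(2·-9.81) = 37.2 m

Phase 3 (free fall): v₀ = 0 m/s, a = -9.81 m/s².
Falls 57.4 m from rest: t = √(2·57.4/9.81) = 3.42 s; v = g·t = 33.6 m/s.
Impact speed = 33.6 m/s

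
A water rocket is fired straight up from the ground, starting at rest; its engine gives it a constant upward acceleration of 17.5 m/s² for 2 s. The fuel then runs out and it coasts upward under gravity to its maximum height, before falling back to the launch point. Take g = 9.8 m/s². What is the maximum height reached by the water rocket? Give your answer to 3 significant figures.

97.5 m

Phase 1 (powered ascent): v₀ = 0 m/s, a = 17.5 m/s².
v = v₀ + at = 0 + (17.5)(2) = 35.0 m/s
Δx = v₀t + ½at² = 0·2 + 0.5·17.5·2² = 35.0 m

Phase 2 (coasting upward): v₀ = 35.0 m/s, a = -9.8 m/s².
v = v₀ + at → t = (0 − 35.0) / -9.8 = 3.57 s
v² = v₀² + 2aΔx → Δx = (0² − 35.0²)/(2·-9.8) = 62.5 m
Maximum height = 35.0 + 62.5 = 97.5 m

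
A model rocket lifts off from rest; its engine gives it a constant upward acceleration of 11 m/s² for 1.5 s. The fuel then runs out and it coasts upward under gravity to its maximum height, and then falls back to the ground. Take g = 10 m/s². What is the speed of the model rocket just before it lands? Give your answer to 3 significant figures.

22.8 m/s

Phase 1 (powered ascent): v₀ = 0 m/s, a = 11 m/s².
v = v₀ + at = 0 + (11)(1.5) = 16.5 m/s
Δx = v₀t + ½at² = 0·1.5 + 0.5·11·1.5² = 12.4 m

Phase 2 (coasting upward): v₀ = 16.5 m/s, a = -10 m/s².
v = v₀ + at → t = (0 − 16.5) / -10 = 1.65 s
v² = v₀² + 2aΔx → Δx = (0² − 16.5²)/(2·-10) = 13.6 m

Phase 3 (free fall): v₀ = 0 m/s, a = -10 m/s².
Falls 26.0 m from rest: t = √(2·26.0/10) = 2.28 s; v = g·t = 22.8 m/s.
Impact speed = 22.8 m/s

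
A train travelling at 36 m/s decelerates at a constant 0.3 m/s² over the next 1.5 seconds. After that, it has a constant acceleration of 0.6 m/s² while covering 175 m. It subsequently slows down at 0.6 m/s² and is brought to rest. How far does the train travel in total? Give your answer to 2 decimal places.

1456.83 m

Phase 1 (decelerating): v₀ = 36.0 m/s, a = -0.3 m/s².
v = v₀ + at = 36.0 + (-0.3)(1.5) = 35.5 m/s
Δx = v₀t + ½at² = 36.0·1.5 + 0.5·-0.3·1.5² = 53.7 m

Phase 2 (accelerating): v₀ = 35.5 m/s, a = 0.6 m/s².
v² = v₀² + 2aΔx = 35.5² + 2·0.6·175 = 1470 → v = 38.4 m/s
t = (v − v₀)/a = (38.4 − 35.5)/0.6 = 4.73 s

Phase 3 (decelerating): v₀ = 38.4 m/s, a = -0.6 m/s².
v = v₀ + at → t = (0 − 38.4) / -0.6 = 64.0 s
v² = v₀² + 2aΔx → Δx = (0² − 38.4²)/(2·-0.6) = 1230 m
Total distance = 53.7 + 175 + 1230 = 1460 m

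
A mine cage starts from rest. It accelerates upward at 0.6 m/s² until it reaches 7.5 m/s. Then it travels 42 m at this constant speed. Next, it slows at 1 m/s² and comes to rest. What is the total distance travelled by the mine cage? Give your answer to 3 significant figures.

117 m

Phase 1 (accelerating): v₀ = 0 m/s, a = 0.6 m/s².
v = v₀ + at → t = (7.5 − 0) / 0.6 = 12.5 s
v² = v₀² + 2aΔx → Δx = (7.5² − 0²)/(2·0.6) = 46.9 m

Phase 2 (constant speed): v₀ = 7.50 m/s, a = 0 m/s².
Constant speed: t = d/v = 42/7.50 = 5.60 s

Phase 3 (decelerating): v₀ = 7.50 m/s, a = -1 m/s².
v = v₀ + at → t = (0 − 7.50) / -1 = 7.50 s
v² = v₀² + 2aΔx → Δx = (0² − 7.50²)/(2·-1) = 28.1 m
Total distance = 46.9 + 42.0 + 28.1 = 117 m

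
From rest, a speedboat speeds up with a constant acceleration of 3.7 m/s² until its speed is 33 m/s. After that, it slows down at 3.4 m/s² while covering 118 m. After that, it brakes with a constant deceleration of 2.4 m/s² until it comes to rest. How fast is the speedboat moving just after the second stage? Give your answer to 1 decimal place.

16.9 m/s

Phase 1 (accelerating): v₀ = 0 m/s, a = 3.7 m/s².
v = v₀ + at → t = (33 − 0) / 3.7 = 8.92 s
v² = v₀² + 2aΔx → Δx = (33² − 0²)/(2·3.7) = 147 m

Phase 2 (decelerating): v₀ = 33.0 m/s, a = -3.4 m/s².
v² = v₀² + 2aΔx = 33.0² + 2·-3.4·118 = 287 → v = 16.9 m/s
t = (v − v₀)/a = (16.9 − 33.0)/-3.4 = 4.73 s
Speed at end of phase 2 = 16.9 m/s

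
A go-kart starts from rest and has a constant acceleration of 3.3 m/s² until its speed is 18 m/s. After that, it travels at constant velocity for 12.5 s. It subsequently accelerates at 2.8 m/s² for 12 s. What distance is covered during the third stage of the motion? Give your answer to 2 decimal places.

Phase 1 (accelerating): v₀ = 0 m/s, a = 3.3 m/s².
v = v₀ + at → t = (18 − 0) / 3.3 = 5.45 s
v² = v₀² + 2aΔx → Δx = (18² − 0²)/(2·3.3) = 49.1 m

Phase 2 (constant speed): v₀ = 18.0 m/s, a = 0 m/s².
v = v₀ + at = 18.0 + (0)(12.5) = 18.0 m/s
Δx = v₀t + ½at² = 18.0·12.5 + 0.5·0·12.5² = 225 m

Phase 3 (accelerating): v₀ = 18.0 m/s, a = 2.8 m/s².
v = v₀ + at = 18.0 + (2.8)(12) = 51.6 m/s
Δx = v₀t + ½at² = 18.0·12 + 0.5·2.8·12² = 418 m
Distance in phase 3 = 418 m

417.60 m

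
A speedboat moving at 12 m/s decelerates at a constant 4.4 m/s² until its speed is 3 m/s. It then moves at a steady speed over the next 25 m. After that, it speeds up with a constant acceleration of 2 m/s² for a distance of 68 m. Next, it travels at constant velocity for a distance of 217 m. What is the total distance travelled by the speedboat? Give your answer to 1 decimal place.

Phase 1 (decelerating): v₀ = 12.0 m/s, a = -4.4 m/s².
v = v₀ + at → t = (3 − 12.0) / -4.4 = 2.05 s
v² = v₀² + 2aΔx → Δx = (3² − 12.0²)/(2·-4.4) = 15.3 m

Phase 2 (constant speed): v₀ = 3.00 m/s, a = 0 m/s².
Constant speed: t = d/v = 25/3.00 = 8.33 s

Phase 3 (accelerating): v₀ = 3.00 m/s, a = 2 m/s².
v² = v₀² + 2aΔx = 3.00² + 2·2·68 = 281 → v = 16.8 m/s
t = (v − v₀)/a = (16.8 − 3.00)/2 = 6.88 s

Phase 4 (constant speed): v₀ = 16.8 m/s, a = 0 m/s².
Constant speed: t = d/v = 217/16.8 = 12.9 s
Total distance = 15.3 + 25.0 + 68.0 + 217 = 325 m

325.3 m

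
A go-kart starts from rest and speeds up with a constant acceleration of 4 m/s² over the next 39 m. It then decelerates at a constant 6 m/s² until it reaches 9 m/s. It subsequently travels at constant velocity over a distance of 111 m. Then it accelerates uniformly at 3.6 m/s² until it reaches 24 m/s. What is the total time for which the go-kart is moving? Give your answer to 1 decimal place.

22.4 s

Phase 1 (accelerating): v₀ = 0 m/s, a = 4 m/s².
v² = v₀² + 2aΔx = 0² + 2·4·39 = 312 → v = 17.7 m/s
t = (v − v₀)/a = (17.7 − 0)/4 = 4.42 s

Phase 2 (decelerating): v₀ = 17.7 m/s, a = -6 m/s².
v = v₀ + at → t = (9 − 17.7) / -6 = 1.44 s
v² = v₀² + 2aΔx → Δx = (9² − 17.7²)/(2·-6) = 19.3 m

Phase 3 (constant speed): v₀ = 9.00 m/s, a = 0 m/s².
Constant speed: t = d/v = 111/9.00 = 12.3 s

Phase 4 (accelerating): v₀ = 9.00 m/s, a = 3.6 m/s².
v = v₀ + at → t = (24 − 9.00) / 3.6 = 4.17 s
v² = v₀² + 2aΔx → Δx = (24² − 9.00²)/(2·3.6) = 68.8 m
Total time = 4.42 + 1.44 + 12.3 + 4.17 = 22.4 s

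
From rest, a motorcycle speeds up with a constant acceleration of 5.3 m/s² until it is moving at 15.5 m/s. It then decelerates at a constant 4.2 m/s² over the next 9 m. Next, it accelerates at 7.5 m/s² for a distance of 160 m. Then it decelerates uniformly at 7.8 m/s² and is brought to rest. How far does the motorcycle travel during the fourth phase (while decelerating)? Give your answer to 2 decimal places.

Phase 1 (accelerating): v₀ = 0 m/s, a = 5.3 m/s².
v = v₀ + at → t = (15.5 − 0) / 5.3 = 2.92 s
v² = v₀² + 2aΔx → Δx = (15.5² − 0²)/(2·5.3) = 22.7 m

Phase 2 (decelerating): v₀ = 15.5 m/s, a = -4.2 m/s².
v² = v₀² + 2aΔx = 15.5² + 2·-4.2·9 = 165 → v = 12.8 m/s
t = (v − v₀)/a = (12.8 − 15.5)/-4.2 = 0.635 s

Phase 3 (accelerating): v₀ = 12.8 m/s, a = 7.5 m/s².
v² = v₀² + 2aΔx = 12.8² + 2·7.5·160 = 2560 → v = 50.6 m/s
t = (v − v₀)/a = (50.6 − 12.8)/7.5 = 5.04 s

Phase 4 (decelerating): v₀ = 50.6 m/s, a = -7.8 m/s².
v = v₀ + at → t = (0 − 50.6) / -7.8 = 6.49 s
v² = v₀² + 2aΔx → Δx = (0² − 50.6²)/(2·-7.8) = 164 m
Distance in phase 4 = 164 m

164.40 m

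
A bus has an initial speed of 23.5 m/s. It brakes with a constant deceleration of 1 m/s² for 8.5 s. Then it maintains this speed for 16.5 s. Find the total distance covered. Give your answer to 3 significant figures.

Phase 1 (decelerating): v₀ = 23.5 m/s, a = -1 m/s².
v = v₀ + at = 23.5 + (-1)(8.5) = 15.0 m/s
Δx = v₀t + ½at² = 23.5·8.5 + 0.5·-1·8.5² = 164 m

Phase 2 (constant speed): v₀ = 15.0 m/s, a = 0 m/s².
v = v₀ + at = 15.0 + (0)(16.5) = 15.0 m/s
Δx = v₀t + ½at² = 15.0·16.5 + 0.5·0·16.5² = 248 m
Total distance = 164 + 248 = 411 m

411 m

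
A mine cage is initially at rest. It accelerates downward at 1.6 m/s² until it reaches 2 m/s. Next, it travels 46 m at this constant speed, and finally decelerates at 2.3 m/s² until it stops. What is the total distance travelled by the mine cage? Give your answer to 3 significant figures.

Phase 1 (accelerating): v₀ = 0 m/s, a = 1.6 m/s².
v = v₀ + at → t = (2 − 0) / 1.6 = 1.25 s
v² = v₀² + 2aΔx → Δx = (2² − 0²)/(2·1.6) = 1.25 m

Phase 2 (constant speed): v₀ = 2.00 m/s, a = 0 m/s².
Constant speed: t = d/v = 46/2.00 = 23.0 s

Phase 3 (decelerating): v₀ = 2.00 m/s, a = -2.3 m/s².
v = v₀ + at → t = (0 − 2.00) / -2.3 = 0.870 s
v² = v₀² + 2aΔx → Δx = (0² − 2.00²)/(2·-2.3) = 0.870 m
Total distance = 1.25 + 46.0 + 0.870 = 48.1 m

48.1 m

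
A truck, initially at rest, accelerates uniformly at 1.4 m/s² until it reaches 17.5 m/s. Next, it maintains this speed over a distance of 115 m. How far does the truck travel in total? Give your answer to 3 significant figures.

224 m

Phase 1 (accelerating): v₀ = 0 m/s, a = 1.4 m/s².
v = v₀ + at → t = (17.5 − 0) / 1.4 = 12.5 s
v² = v₀² + 2aΔx → Δx = (17.5² − 0²)/(2·1.4) = 109 m

Phase 2 (constant speed): v₀ = 17.5 m/s, a = 0 m/s².
Constant speed: t = d/v = 115/17.5 = 6.57 s
Total distance = 109 + 115 = 224 m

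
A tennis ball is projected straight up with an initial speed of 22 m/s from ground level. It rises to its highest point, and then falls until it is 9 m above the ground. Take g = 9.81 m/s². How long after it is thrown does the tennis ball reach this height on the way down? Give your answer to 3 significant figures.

Phase 1 (rising): v₀ = 22.0 m/s, a = -9.81 m/s².
v = v₀ + at → t = (0 − 22.0) / -9.81 = 2.24 s
v² = v₀² + 2aΔx → Δx = (0² − 22.0²)/(2·-9.81) = 24.7 m

Phase 2 (falling): v₀ = 0 m/s, a = -9.81 m/s².
Falls 15.7 m from rest: t = √(2·15.7/9.81) = 1.79 s; v = g·t = 17.5 m/s.
Total time = 2.24 + 1.79 = 4.03 s

4.03 s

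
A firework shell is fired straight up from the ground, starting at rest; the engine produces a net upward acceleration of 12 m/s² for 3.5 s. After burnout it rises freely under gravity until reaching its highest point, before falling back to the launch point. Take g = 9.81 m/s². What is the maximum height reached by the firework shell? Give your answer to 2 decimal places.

163.41 m

Phase 1 (powered ascent): v₀ = 0 m/s, a = 12 m/s².
v = v₀ + at = 0 + (12)(3.5) = 42.0 m/s
Δx = v₀t + ½at² = 0·3.5 + 0.5·12·3.5² = 73.5 m

Phase 2 (coasting upward): v₀ = 42.0 m/s, a = -9.81 m/s².
v = v₀ + at → t = (0 − 42.0) / -9.81 = 4.28 s
v² = v₀² + 2aΔx → Δx = (0² − 42.0²)/(2·-9.81) = 89.9 m
Maximum height = 73.5 + 89.9 = 163 m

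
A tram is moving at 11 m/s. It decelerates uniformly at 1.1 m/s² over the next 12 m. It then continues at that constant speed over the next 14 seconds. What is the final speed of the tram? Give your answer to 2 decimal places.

9.73 m/s

Phase 1 (decelerating): v₀ = 11.0 m/s, a = -1.1 m/s².
v² = v₀² + 2aΔx = 11.0² + 2·-1.1·12 = 94.6 → v = 9.73 m/s
t = (v − v₀)/a = (9.73 − 11.0)/-1.1 = 1.16 s

Phase 2 (constant speed): v₀ = 9.73 m/s, a = 0 m/s².
v = v₀ + at = 9.73 + (0)(14) = 9.73 m/s
Δx = v₀t + ½at² = 9.73·14 + 0.5·0·14² = 136 m
Final speed = 9.73 m/s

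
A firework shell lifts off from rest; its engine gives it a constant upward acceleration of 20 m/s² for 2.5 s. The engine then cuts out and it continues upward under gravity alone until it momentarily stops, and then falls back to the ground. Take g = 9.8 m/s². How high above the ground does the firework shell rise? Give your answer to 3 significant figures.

Phase 1 (powered ascent): v₀ = 0 m/s, a = 20 m/s².
v = v₀ + at = 0 + (20)(2.5) = 50.0 m/s
Δx = v₀t + ½at² = 0·2.5 + 0.5·20·2.5² = 62.5 m

Phase 2 (coasting upward): v₀ = 50.0 m/s, a = -9.8 m/s².
v = v₀ + at → t = (0 − 50.0) / -9.8 = 5.10 s
v² = v₀² + 2aΔx → Δx = (0² − 50.0²)/(2·-9.8) = 128 m
Maximum height = 62.5 + 128 = 190 m

190 m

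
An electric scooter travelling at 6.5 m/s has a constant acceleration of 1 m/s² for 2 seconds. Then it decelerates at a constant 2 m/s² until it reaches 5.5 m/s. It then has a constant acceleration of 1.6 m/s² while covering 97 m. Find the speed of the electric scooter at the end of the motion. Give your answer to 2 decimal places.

Phase 1 (accelerating): v₀ = 6.50 m/s, a = 1 m/s².
v = v₀ + at = 6.50 + (1)(2) = 8.50 m/s
Δx = v₀t + ½at² = 6.50·2 + 0.5·1·2² = 15.0 m

Phase 2 (decelerating): v₀ = 8.50 m/s, a = -2 m/s².
v = v₀ + at → t = (5.5 − 8.50) / -2 = 1.50 s
v² = v₀² + 2aΔx → Δx = (5.5² − 8.50²)/(2·-2) = 10.5 m

Phase 3 (accelerating): v₀ = 5.50 m/s, a = 1.6 m/s².
v² = v₀² + 2aΔx = 5.50² + 2·1.6·97 = 341 → v = 18.5 m/s
t = (v − v₀)/a = (18.5 − 5.50)/1.6 = 8.10 s
Final speed = 18.5 m/s

18.46 m/s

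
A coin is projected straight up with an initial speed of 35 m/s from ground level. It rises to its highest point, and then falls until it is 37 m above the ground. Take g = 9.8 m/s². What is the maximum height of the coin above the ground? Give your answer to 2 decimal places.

Phase 1 (rising): v₀ = 35.0 m/s, a = -9.8 m/s².
v = v₀ + at → t = (0 − 35.0) / -9.8 = 3.57 s
v² = v₀² + 2aΔx → Δx = (0² − 35.0²)/(2·-9.8) = 62.5 m
Maximum height = 62.5 m

62.50 m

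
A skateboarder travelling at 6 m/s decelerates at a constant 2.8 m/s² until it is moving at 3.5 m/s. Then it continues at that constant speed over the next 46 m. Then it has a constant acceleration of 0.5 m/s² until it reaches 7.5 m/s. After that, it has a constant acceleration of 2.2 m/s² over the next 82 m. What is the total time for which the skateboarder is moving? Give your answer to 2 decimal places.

Phase 1 (decelerating): v₀ = 6.00 m/s, a = -2.8 m/s².
v = v₀ + at → t = (3.5 − 6.00) / -2.8 = 0.893 s
v² = v₀² + 2aΔx → Δx = (3.5² − 6.00²)/(2·-2.8) = 4.24 m

Phase 2 (constant speed): v₀ = 3.50 m/s, a = 0 m/s².
Constant speed: t = d/v = 46/3.50 = 13.1 s

Phase 3 (accelerating): v₀ = 3.50 m/s, a = 0.5 m/s².
v = v₀ + at → t = (7.5 − 3.50) / 0.5 = 8.00 s
v² = v₀² + 2aΔx → Δx = (7.5² − 3.50²)/(2·0.5) = 44.0 m

Phase 4 (accelerating): v₀ = 7.50 m/s, a = 2.2 m/s².
v² = v₀² + 2aΔx = 7.50² + 2·2.2·82 = 417 → v = 20.4 m/s
t = (v − v₀)/a = (20.4 − 7.50)/2.2 = 5.87 s
Total time = 0.893 + 13.1 + 8.00 + 5.87 = 27.9 s

27.91 s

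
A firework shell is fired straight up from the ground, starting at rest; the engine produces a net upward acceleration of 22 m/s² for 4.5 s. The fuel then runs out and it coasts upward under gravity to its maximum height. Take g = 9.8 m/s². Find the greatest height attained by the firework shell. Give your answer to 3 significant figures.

Phase 1 (powered ascent): v₀ = 0 m/s, a = 22 m/s².
v = v₀ + at = 0 + (22)(4.5) = 99.0 m/s
Δx = v₀t + ½at² = 0·4.5 + 0.5·22·4.5² = 223 m

Phase 2 (coasting upward): v₀ = 99.0 m/s, a = -9.8 m/s².
v = v₀ + at → t = (0 − 99.0) / -9.8 = 10.1 s
v² = v₀² + 2aΔx → Δx = (0² − 99.0²)/(2·-9.8) = 500 m
Maximum height = 223 + 500 = 723 m

723 m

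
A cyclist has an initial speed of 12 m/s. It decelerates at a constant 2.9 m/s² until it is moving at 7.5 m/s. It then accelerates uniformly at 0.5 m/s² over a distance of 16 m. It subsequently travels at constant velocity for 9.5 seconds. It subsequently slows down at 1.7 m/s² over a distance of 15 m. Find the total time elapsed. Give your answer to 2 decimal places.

15.34 s

Phase 1 (decelerating): v₀ = 12.0 m/s, a = -2.9 m/s².
v = v₀ + at → t = (7.5 − 12.0) / -2.9 = 1.55 s
v² = v₀² + 2aΔx → Δx = (7.5² − 12.0²)/(2·-2.9) = 15.1 m

Phase 2 (accelerating): v₀ = 7.50 m/s, a = 0.5 m/s².
v² = v₀² + 2aΔx = 7.50² + 2·0.5·16 = 72.2 → v = 8.50 m/s
t = (v − v₀)/a = (8.50 − 7.50)/0.5 = 2.00 s

Phase 3 (constant speed): v₀ = 8.50 m/s, a = 0 m/s².
v = v₀ + at = 8.50 + (0)(9.5) = 8.50 m/s
Δx = v₀t + ½at² = 8.50·9.5 + 0.5·0·9.5² = 80.8 m

Phase 4 (decelerating): v₀ = 8.50 m/s, a = -1.7 m/s².
v² = v₀² + 2aΔx = 8.50² + 2·-1.7·15 = 21.2 → v = 4.61 m/s
t = (v − v₀)/a = (4.61 − 8.50)/-1.7 = 2.29 s
Total time = 1.55 + 2.00 + 9.50 + 2.29 = 15.3 s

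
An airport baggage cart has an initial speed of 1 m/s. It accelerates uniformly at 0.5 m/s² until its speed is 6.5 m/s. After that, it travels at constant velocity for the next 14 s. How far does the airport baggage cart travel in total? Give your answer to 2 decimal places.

Phase 1 (accelerating): v₀ = 1.00 m/s, a = 0.5 m/s².
v = v₀ + at → t = (6.5 − 1.00) / 0.5 = 11.0 s
v² = v₀² + 2aΔx → Δx = (6.5² − 1.00²)/(2·0.5) = 41.2 m

Phase 2 (constant speed): v₀ = 6.50 m/s, a = 0 m/s².
v = v₀ + at = 6.50 + (0)(14) = 6.50 m/s
Δx = v₀t + ½at² = 6.50·14 + 0.5·0·14² = 91.0 m
Total distance = 41.2 + 91.0 = 132 m

132.25 m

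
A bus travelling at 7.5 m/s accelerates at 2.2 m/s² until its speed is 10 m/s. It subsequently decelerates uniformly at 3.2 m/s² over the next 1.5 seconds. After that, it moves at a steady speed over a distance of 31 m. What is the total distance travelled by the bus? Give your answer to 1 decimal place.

Phase 1 (accelerating): v₀ = 7.50 m/s, a = 2.2 m/s².
v = v₀ + at → t = (10 − 7.50) / 2.2 = 1.14 s
v² = v₀² + 2aΔx → Δx = (10² − 7.50²)/(2·2.2) = 9.94 m

Phase 2 (decelerating): v₀ = 10.0 m/s, a = -3.2 m/s².
v = v₀ + at = 10.0 + (-3.2)(1.5) = 5.20 m/s
Δx = v₀t + ½at² = 10.0·1.5 + 0.5·-3.2·1.5² = 11.4 m

Phase 3 (constant speed): v₀ = 5.20 m/s, a = 0 m/s².
Constant speed: t = d/v = 31/5.20 = 5.96 s
Total distance = 9.94 + 11.4 + 31.0 = 52.3 m

52.3 m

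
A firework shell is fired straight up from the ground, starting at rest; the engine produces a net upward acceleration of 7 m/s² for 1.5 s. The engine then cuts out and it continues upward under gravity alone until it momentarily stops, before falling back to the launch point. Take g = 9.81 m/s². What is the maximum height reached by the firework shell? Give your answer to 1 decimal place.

Phase 1 (powered ascent): v₀ = 0 m/s, a = 7 m/s².
v = v₀ + at = 0 + (7)(1.5) = 10.5 m/s
Δx = v₀t + ½at² = 0·1.5 + 0.5·7·1.5² = 7.88 m

Phase 2 (coasting upward): v₀ = 10.5 m/s, a = -9.81 m/s².
v = v₀ + at → t = (0 − 10.5) / -9.81 = 1.07 s
v² = v₀² + 2aΔx → Δx = (0² − 10.5²)/(2·-9.81) = 5.62 m
Maximum height = 7.88 + 5.62 = 13.5 m

13.5 m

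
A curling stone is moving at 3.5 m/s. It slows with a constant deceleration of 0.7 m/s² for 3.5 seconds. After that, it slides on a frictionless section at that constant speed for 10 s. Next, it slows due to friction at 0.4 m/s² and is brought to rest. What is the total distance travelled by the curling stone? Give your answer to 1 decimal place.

Phase 1 (decelerating): v₀ = 3.50 m/s, a = -0.7 m/s².
v = v₀ + at = 3.50 + (-0.7)(3.5) = 1.05 m/s
Δx = v₀t + ½at² = 3.50·3.5 + 0.5·-0.7·3.5² = 7.96 m

Phase 2 (constant speed): v₀ = 1.05 m/s, a = 0 m/s².
v = v₀ + at = 1.05 + (0)(10) = 1.05 m/s
Δx = v₀t + ½at² = 1.05·10 + 0.5·0·10² = 10.5 m

Phase 3 (decelerating): v₀ = 1.05 m/s, a = -0.4 m/s².
v = v₀ + at → t = (0 − 1.05) / -0.4 = 2.63 s
v² = v₀² + 2aΔx → Δx = (0² − 1.05²)/(2·-0.4) = 1.38 m
Total distance = 7.96 + 10.5 + 1.38 = 19.8 m

19.8 m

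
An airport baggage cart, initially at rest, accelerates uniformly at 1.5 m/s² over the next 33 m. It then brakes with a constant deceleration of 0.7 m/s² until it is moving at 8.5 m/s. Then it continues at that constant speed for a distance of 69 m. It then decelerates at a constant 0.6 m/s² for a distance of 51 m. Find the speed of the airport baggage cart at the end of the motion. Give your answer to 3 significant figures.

3.32 m/s

Phase 1 (accelerating): v₀ = 0 m/s, a = 1.5 m/s².
v² = v₀² + 2aΔx = 0² + 2·1.5·33 = 99.0 → v = 9.95 m/s
t = (v − v₀)/a = (9.95 − 0)/1.5 = 6.63 s

Phase 2 (decelerating): v₀ = 9.95 m/s, a = -0.7 m/s².
v = v₀ + at → t = (8.5 − 9.95) / -0.7 = 2.07 s
v² = v₀² + 2aΔx → Δx = (8.5² − 9.95²)/(2·-0.7) = 19.1 m

Phase 3 (constant speed): v₀ = 8.50 m/s, a = 0 m/s².
Constant speed: t = d/v = 69/8.50 = 8.12 s

Phase 4 (decelerating): v₀ = 8.50 m/s, a = -0.6 m/s².
v² = v₀² + 2aΔx = 8.50² + 2·-0.6·51 = 11.1 → v = 3.32 m/s
t = (v − v₀)/a = (3.32 − 8.50)/-0.6 = 8.63 s
Final speed = 3.32 m/s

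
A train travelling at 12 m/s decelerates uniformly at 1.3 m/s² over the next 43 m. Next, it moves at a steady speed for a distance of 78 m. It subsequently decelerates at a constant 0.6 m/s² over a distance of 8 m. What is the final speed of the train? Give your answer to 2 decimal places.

Phase 1 (decelerating): v₀ = 12.0 m/s, a = -1.3 m/s².
v² = v₀² + 2aΔx = 12.0² + 2·-1.3·43 = 32.2 → v = 5.67 m/s
t = (v − v₀)/a = (5.67 − 12.0)/-1.3 = 4.87 s

Phase 2 (constant speed): v₀ = 5.67 m/s, a = 0 m/s².
Constant speed: t = d/v = 78/5.67 = 13.7 s

Phase 3 (decelerating): v₀ = 5.67 m/s, a = -0.6 m/s².
v² = v₀² + 2aΔx = 5.67² + 2·-0.6·8 = 22.6 → v = 4.75 m/s
t = (v − v₀)/a = (4.75 − 5.67)/-0.6 = 1.53 s
Final speed = 4.75 m/s

4.75 m/s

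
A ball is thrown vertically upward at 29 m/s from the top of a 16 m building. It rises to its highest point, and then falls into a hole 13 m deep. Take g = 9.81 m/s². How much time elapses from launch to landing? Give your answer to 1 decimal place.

6.8 s

Phase 1 (rising): v₀ = 29.0 m/s, a = -9.81 m/s².
v = v₀ + at → t = (0 − 29.0) / -9.81 = 2.96 s
v² = v₀² + 2aΔx → Δx = (0² − 29.0²)/(2·-9.81) = 42.9 m

Phase 2 (falling): v₀ = 0 m/s, a = -9.81 m/s².
Falls 71.9 m from rest: t = √(2·71.9/9.81) = 3.83 s; v = g·t = 37.5 m/s.
Total time = 2.96 + 3.83 = 6.78 s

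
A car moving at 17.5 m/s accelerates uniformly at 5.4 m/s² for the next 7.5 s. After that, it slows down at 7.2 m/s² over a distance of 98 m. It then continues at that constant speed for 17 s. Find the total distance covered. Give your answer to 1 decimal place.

1132.4 m

Phase 1 (accelerating): v₀ = 17.5 m/s, a = 5.4 m/s².
v = v₀ + at = 17.5 + (5.4)(7.5) = 58.0 m/s
Δx = v₀t + ½at² = 17.5·7.5 + 0.5·5.4·7.5² = 283 m

Phase 2 (decelerating): v₀ = 58.0 m/s, a = -7.2 m/s².
v² = v₀² + 2aΔx = 58.0² + 2·-7.2·98 = 1950 → v = 44.2 m/s
t = (v − v₀)/a = (44.2 − 58.0)/-7.2 = 1.92 s

Phase 3 (constant speed): v₀ = 44.2 m/s, a = 0 m/s².
v = v₀ + at = 44.2 + (0)(17) = 44.2 m/s
Δx = v₀t + ½at² = 44.2·17 + 0.5·0·17² = 751 m
Total distance = 283 + 98.0 + 751 = 1130 m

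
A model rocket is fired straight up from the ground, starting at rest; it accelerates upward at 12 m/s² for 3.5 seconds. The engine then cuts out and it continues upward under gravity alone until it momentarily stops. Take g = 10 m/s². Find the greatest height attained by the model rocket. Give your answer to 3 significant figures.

162 m

Phase 1 (powered ascent): v₀ = 0 m/s, a = 12 m/s².
v = v₀ + at = 0 + (12)(3.5) = 42.0 m/s
Δx = v₀t + ½at² = 0·3.5 + 0.5·12·3.5² = 73.5 m

Phase 2 (coasting upward): v₀ = 42.0 m/s, a = -10 m/s².
v = v₀ + at → t = (0 − 42.0) / -10 = 4.20 s
v² = v₀² + 2aΔx → Δx = (0² − 42.0²)/(2·-10) = 88.2 m
Maximum height = 73.5 + 88.2 = 162 m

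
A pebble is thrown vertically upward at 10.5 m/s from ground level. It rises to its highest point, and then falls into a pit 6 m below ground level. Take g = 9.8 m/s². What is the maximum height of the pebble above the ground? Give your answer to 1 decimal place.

5.6 m

Phase 1 (rising): v₀ = 10.5 m/s, a = -9.8 m/s².
v = v₀ + at → t = (0 − 10.5) / -9.8 = 1.07 s
v² = v₀² + 2aΔx → Δx = (0² − 10.5²)/(2·-9.8) = 5.62 m
Maximum height = 5.62 m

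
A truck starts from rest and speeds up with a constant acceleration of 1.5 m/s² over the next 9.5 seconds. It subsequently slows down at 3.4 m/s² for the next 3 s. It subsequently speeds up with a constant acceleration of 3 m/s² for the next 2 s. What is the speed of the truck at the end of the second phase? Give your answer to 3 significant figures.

Phase 1 (accelerating): v₀ = 0 m/s, a = 1.5 m/s².
v = v₀ + at = 0 + (1.5)(9.5) = 14.2 m/s
Δx = v₀t + ½at² = 0·9.5 + 0.5·1.5·9.5² = 67.7 m

Phase 2 (decelerating): v₀ = 14.2 m/s, a = -3.4 m/s².
v = v₀ + at = 14.2 + (-3.4)(3) = 4.05 m/s
Δx = v₀t + ½at² = 14.2·3 + 0.5·-3.4·3² = 27.5 m
Speed at end of phase 2 = 4.05 m/s

4.05 m/s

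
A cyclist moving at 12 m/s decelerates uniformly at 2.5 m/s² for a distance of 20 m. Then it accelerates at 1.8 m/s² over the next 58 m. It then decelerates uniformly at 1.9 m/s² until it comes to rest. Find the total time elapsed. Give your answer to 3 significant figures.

Phase 1 (decelerating): v₀ = 12.0 m/s, a = -2.5 m/s².
v² = v₀² + 2aΔx = 12.0² + 2·-2.5·20 = 44.0 → v = 6.63 m/s
t = (v − v₀)/a = (6.63 − 12.0)/-2.5 = 2.15 s

Phase 2 (accelerating): v₀ = 6.63 m/s, a = 1.8 m/s².
v² = v₀² + 2aΔx = 6.63² + 2·1.8·58 = 253 → v = 15.9 m/s
t = (v − v₀)/a = (15.9 − 6.63)/1.8 = 5.15 s

Phase 3 (decelerating): v₀ = 15.9 m/s, a = -1.9 m/s².
v = v₀ + at → t = (0 − 15.9) / -1.9 = 8.37 s
v² = v₀² + 2aΔx → Δx = (0² − 15.9²)/(2·-1.9) = 66.5 m
Total time = 2.15 + 5.15 + 8.37 = 15.7 s

15.7 s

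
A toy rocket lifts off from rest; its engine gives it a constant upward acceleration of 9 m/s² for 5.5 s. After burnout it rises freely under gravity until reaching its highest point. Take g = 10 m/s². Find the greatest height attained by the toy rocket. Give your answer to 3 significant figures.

Phase 1 (powered ascent): v₀ = 0 m/s, a = 9 m/s².
v = v₀ + at = 0 + (9)(5.5) = 49.5 m/s
Δx = v₀t + ½at² = 0·5.5 + 0.5·9·5.5² = 136 m

Phase 2 (coasting upward): v₀ = 49.5 m/s, a = -10 m/s².
v = v₀ + at → t = (0 − 49.5) / -10 = 4.95 s
v² = v₀² + 2aΔx → Δx = (0² − 49.5²)/(2·-10) = 123 m
Maximum height = 136 + 123 = 259 m

259 m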